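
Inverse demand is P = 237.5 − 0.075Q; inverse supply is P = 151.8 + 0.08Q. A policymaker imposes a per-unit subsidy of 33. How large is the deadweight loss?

Competitive equilibrium: 237.5 − 0.075Q = 151.8 + 0.08Q → Q* = 552.9032, P* = 196.0323.
The subsidy lowers effective supply by 33: P = 118.8 + 0.08Q.
New quantity: 237.5 − 0.075Q = 118.8 + 0.08Q → Q' = 765.8065.
Overproduction ΔQ = 765.8065 − 552.9032 = 212.9033; wedge = subsidy = 33.
DWL = ½ × 212.9033 × 33 = 3512.90.

3512.90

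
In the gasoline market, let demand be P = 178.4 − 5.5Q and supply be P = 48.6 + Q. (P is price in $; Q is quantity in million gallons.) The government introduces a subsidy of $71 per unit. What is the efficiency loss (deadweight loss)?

Competitive equilibrium: 178.4 − 5.5Q = 48.6 + Q → Q* = 19.9692, P* = 68.5692.
The subsidy lowers effective supply by 71: P = Q − 22.4.
New quantity: 178.4 − 5.5Q = Q − 22.4 → Q' = 30.8923.
Overproduction ΔQ = 30.8923 − 19.9692 = 10.9231; wedge = subsidy = 71.
Deadweight loss = ½ × 10.9231 × 71 = $387.77 million.

$387.77 million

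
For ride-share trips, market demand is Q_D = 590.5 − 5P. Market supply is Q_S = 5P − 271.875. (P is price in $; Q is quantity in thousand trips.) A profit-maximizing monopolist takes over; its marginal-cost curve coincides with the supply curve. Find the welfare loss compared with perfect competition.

$564.01 thousand

In inverse form: demand P = 118.1 − 0.2Q, supply P = 54.375 + 0.2Q.
Competitive equilibrium: 118.1 − 0.2Q = 54.375 + 0.2Q → Q* = 159.3125, P* = 86.2375.
Marginal revenue: MR = 118.1 − 0.4Q. Set MR = MC: 118.1 − 0.4Q = 54.375 + 0.2Q → Q_m = 106.2083.
Price P_m = 118.1 − 0.2·106.2083 = 96.8583; MC(Q_m) = 54.375 + 0.2·106.2083 = 75.6167.
Competitive Q* = 159.3125, so ΔQ = 53.1042; wedge = 96.8583 − 75.6167 = 21.2416.
DWL = ½ × 53.1042 × 21.2416 = $564.01 thousand.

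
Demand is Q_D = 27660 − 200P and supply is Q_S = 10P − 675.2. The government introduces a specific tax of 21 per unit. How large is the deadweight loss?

In inverse form: demand P = 138.3 − 0.005Q, supply P = 67.52 + 0.1Q.
Competitive equilibrium: 138.3 − 0.005Q = 67.52 + 0.1Q → Q* = 674.0952, P* = 134.9295.
With the tax, the buyer price exceeds the seller price by 21: (138.3 − 0.005Q) − (67.52 + 0.1Q) = 21 → Q' = 474.0952.
ΔQ = 674.0952 − 474.0952 = 200; the wedge equals the tax, 21.
Welfare loss = ½ × 200 × 21 = 2100.

2100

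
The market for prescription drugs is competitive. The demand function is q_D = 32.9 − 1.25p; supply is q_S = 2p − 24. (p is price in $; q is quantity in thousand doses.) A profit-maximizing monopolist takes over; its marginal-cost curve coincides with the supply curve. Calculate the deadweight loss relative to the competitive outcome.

In inverse form: demand p = 26.32 − 0.8q, supply p = 12 + 0.5q.
Competitive equilibrium: 26.32 − 0.8q = 12 + 0.5q → q* = 11.0154, p* = 17.5077.
Marginal revenue: MR = 26.32 − 1.6q. Set MR = MC: 26.32 − 1.6q = 12 + 0.5q → q_m = 6.819.
Price p_m = 26.32 − 0.8·6.819 = 20.8648; MC(q_m) = 12 + 0.5·6.819 = 15.4095.
Competitive q* = 11.0154, so Δq = 4.1964; wedge = 20.8648 − 15.4095 = 5.4553.
The triangle = ½ × 4.1964 × 5.4553 = $11.45 thousand.

$11.45 thousand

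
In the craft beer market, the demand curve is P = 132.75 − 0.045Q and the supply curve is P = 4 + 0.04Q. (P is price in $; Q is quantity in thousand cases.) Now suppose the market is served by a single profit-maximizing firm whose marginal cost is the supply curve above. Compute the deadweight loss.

$11683.79 thousand

Competitive equilibrium: 132.75 − 0.045Q = 4 + 0.04Q → Q* = 1514.7059, P* = 64.5882.
Marginal revenue: MR = 132.75 − 0.09Q. Set MR = MC: 132.75 − 0.09Q = 4 + 0.04Q → Q_m = 990.3846.
Price P_m = 132.75 − 0.045·990.3846 = 88.1827; MC(Q_m) = 4 + 0.04·990.3846 = 43.6154.
Competitive Q* = 1514.7059, so ΔQ = 524.3213; wedge = 88.1827 − 43.6154 = 44.5673.
The triangle = ½ × 524.3213 × 44.5673 = $11683.79 thousand.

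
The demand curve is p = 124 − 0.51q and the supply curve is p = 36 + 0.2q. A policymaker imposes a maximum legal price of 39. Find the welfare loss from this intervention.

4213.40

Competitive equilibrium: 124 − 0.51q = 36 + 0.2q → q* = 123.9437, p* = 60.7887.
At the ceiling p = 39, quantity supplied = (39 − 36)/0.2 = 15.
Willingness to pay at q' = 15: 124 − 0.51·15 = 116.35.
Δq = 123.9437 − 15 = 108.9437; wedge = 116.35 − 39 = 77.35.
Deadweight loss = ½ × 108.9437 × 77.35 = 4213.40.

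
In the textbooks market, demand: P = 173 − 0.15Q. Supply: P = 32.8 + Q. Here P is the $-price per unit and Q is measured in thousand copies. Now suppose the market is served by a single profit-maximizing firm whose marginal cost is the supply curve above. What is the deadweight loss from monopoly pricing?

Competitive equilibrium: 173 − 0.15Q = 32.8 + Q → Q* = 121.913, P* = 154.713.
Marginal revenue: MR = 173 − 0.3Q. Set MR = MC: 173 − 0.3Q = 32.8 + Q → Q_m = 107.8462.
Price P_m = 173 − 0.15·107.8462 = 156.8231; MC(Q_m) = 32.8 + 1·107.8462 = 140.6462.
Competitive Q* = 121.913, so ΔQ = 14.0668; wedge = 156.8231 − 140.6462 = 16.1769.
The triangle = ½ × 14.0668 × 16.1769 = $113.78 thousand.

$113.78 thousand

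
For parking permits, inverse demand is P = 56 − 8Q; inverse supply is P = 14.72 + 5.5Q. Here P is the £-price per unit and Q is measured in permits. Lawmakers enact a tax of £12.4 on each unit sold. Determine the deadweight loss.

Competitive equilibrium: 56 − 8Q = 14.72 + 5.5Q → Q* = 3.0578, P* = 31.5378.
With the tax, the buyer price exceeds the seller price by 12.4: (56 − 8Q) − (14.72 + 5.5Q) = 12.4 → Q' = 2.1393.
ΔQ = 3.0578 − 2.1393 = 0.9185; the wedge equals the tax, 12.4.
DWL = ½ × 0.9185 × 12.4 = £5.69.

£5.69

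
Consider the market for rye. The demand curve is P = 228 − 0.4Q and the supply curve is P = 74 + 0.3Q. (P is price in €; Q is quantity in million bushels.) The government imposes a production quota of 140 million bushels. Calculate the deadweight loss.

€2240 million

Competitive equilibrium: 228 − 0.4Q = 74 + 0.3Q → Q* = 220, P* = 140.
At Q = 140: demand price = 228 − 0.4·140 = 172; supply price = 74 + 0.3·140 = 116.
ΔQ = 220 − 140 = 80; wedge = 172 − 116 = 56.
Welfare loss = ½ × 80 × 56 = €2240 million.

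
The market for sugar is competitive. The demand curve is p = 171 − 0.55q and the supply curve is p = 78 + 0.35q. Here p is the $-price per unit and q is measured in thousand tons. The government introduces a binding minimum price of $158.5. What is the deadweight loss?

$2923.80 thousand

Competitive equilibrium: 171 − 0.55q = 78 + 0.35q → q* = 103.3333, p* = 114.1667.
At the floor p = 158.5, quantity demanded = (171 − 158.5)/0.55 = 22.7273.
Sellers' marginal cost at q' = 22.7273: 78 + 0.35·22.7273 = 85.9546.
Δq = 103.3333 − 22.7273 = 80.606; wedge = 158.5 − 85.9546 = 72.5454.
DWL = ½ × 80.606 × 72.5454 = $2923.80 thousand.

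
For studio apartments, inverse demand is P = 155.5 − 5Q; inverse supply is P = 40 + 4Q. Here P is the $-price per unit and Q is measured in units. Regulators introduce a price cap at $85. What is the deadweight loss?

$11.28

Competitive equilibrium: 155.5 − 5Q = 40 + 4Q → Q* = 12.8333, P* = 91.3333.
At the ceiling P = 85, quantity supplied = (85 − 40)/4 = 11.25.
Willingness to pay at Q' = 11.25: 155.5 − 5·11.25 = 99.25.
ΔQ = 12.8333 − 11.25 = 1.5833; wedge = 99.25 − 85 = 14.25.
DWL = ½ × 1.5833 × 14.25 = $11.28.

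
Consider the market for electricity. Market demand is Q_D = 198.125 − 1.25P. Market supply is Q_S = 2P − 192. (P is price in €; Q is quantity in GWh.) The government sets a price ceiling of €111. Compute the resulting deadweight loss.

€212.40

In inverse form: demand P = 158.5 − 0.8Q, supply P = 96 + 0.5Q.
Competitive equilibrium: 158.5 − 0.8Q = 96 + 0.5Q → Q* = 48.0769, P* = 120.0385.
At the ceiling P = 111, quantity supplied = (111 − 96)/0.5 = 30.
Willingness to pay at Q' = 30: 158.5 − 0.8·30 = 134.5.
ΔQ = 48.0769 − 30 = 18.0769; wedge = 134.5 − 111 = 23.5.
Deadweight loss = ½ × 18.0769 × 23.5 = €212.40.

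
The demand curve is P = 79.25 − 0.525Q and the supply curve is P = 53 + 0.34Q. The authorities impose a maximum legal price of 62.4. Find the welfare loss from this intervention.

Competitive equilibrium: 79.25 − 0.525Q = 53 + 0.34Q → Q* = 30.3468, P* = 63.3179.
At the ceiling P = 62.4, quantity supplied = (62.4 − 53)/0.34 = 27.6471.
Willingness to pay at Q' = 27.6471: 79.25 − 0.525·27.6471 = 64.7353.
ΔQ = 30.3468 − 27.6471 = 2.6997; wedge = 64.7353 − 62.4 = 2.3353.
DWL = ½ × 2.6997 × 2.3353 = 3.15.

3.15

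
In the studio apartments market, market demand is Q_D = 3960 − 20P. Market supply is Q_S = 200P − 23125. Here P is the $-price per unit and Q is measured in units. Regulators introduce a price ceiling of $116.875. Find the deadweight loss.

$42812.64

In inverse form: demand P = 198 − 0.05Q, supply P = 115.625 + 0.005Q.
Competitive equilibrium: 198 − 0.05Q = 115.625 + 0.005Q → Q* = 1497.7273, P* = 123.1136.
At the ceiling P = 116.875, quantity supplied = (116.875 − 115.625)/0.005 = 250.
Willingness to pay at Q' = 250: 198 − 0.05·250 = 185.5.
ΔQ = 1497.7273 − 250 = 1247.7273; wedge = 185.5 − 116.875 = 68.625.
Deadweight loss = ½ × 1247.7273 × 68.625 = $42812.64.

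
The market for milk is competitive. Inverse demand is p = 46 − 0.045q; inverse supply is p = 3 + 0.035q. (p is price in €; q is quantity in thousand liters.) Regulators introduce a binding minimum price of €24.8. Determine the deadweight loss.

Competitive equilibrium: 46 − 0.045q = 3 + 0.035q → q* = 537.5, p* = 21.8125.
At the floor p = 24.8, quantity demanded = (46 − 24.8)/0.045 = 471.1111.
Sellers' marginal cost at q' = 471.1111: 3 + 0.035·471.1111 = 19.4889.
Δq = 537.5 − 471.1111 = 66.3889; wedge = 24.8 − 19.4889 = 5.3111.
Deadweight loss = ½ × 66.3889 × 5.3111 = €176.30 thousand.

€176.30 thousand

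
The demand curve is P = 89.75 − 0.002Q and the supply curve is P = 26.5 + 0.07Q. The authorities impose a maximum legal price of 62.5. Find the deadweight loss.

Competitive equilibrium: 89.75 − 0.002Q = 26.5 + 0.07Q → Q* = 878.47222, P* = 87.99306.
At the ceiling P = 62.5, quantity supplied = (62.5 − 26.5)/0.07 = 514.28571.
Willingness to pay at Q' = 514.28571: 89.75 − 0.002·514.28571 = 88.72143.
ΔQ = 878.47222 − 514.28571 = 364.18651; wedge = 88.72143 − 62.5 = 26.22143.
The triangle = ½ × 364.18651 × 26.22143 = 4774.75.

4774.75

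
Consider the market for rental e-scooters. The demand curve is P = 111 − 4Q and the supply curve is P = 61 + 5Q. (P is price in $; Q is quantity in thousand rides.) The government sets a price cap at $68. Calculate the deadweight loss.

$77.71 thousand

Competitive equilibrium: 111 − 4Q = 61 + 5Q → Q* = 5.5556, P* = 88.7778.
At the ceiling P = 68, quantity supplied = (68 − 61)/5 = 1.4.
Willingness to pay at Q' = 1.4: 111 − 4·1.4 = 105.4.
ΔQ = 5.5556 − 1.4 = 4.1556; wedge = 105.4 − 68 = 37.4.
The triangle = ½ × 4.1556 × 37.4 = $77.71 thousand.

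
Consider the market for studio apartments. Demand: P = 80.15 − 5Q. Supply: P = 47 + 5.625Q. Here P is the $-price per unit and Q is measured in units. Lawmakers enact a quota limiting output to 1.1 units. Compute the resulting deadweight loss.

Competitive equilibrium: 80.15 − 5Q = 47 + 5.625Q → Q* = 3.12, P* = 64.55.
At Q = 1.1: demand price = 80.15 − 5·1.1 = 74.65; supply price = 47 + 5.625·1.1 = 53.1875.
ΔQ = 3.12 − 1.1 = 2.02; wedge = 74.65 − 53.1875 = 21.4625.
The triangle = ½ × 2.02 × 21.4625 = $21.68.

$21.68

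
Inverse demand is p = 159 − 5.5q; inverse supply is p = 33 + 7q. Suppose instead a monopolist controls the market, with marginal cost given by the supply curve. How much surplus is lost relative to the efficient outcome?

Competitive equilibrium: 159 − 5.5q = 33 + 7q → q* = 10.08, p* = 103.56.
Marginal revenue: MR = 159 − 11q. Set MR = MC: 159 − 11q = 33 + 7q → q_m = 7.
Price p_m = 159 − 5.5·7 = 120.5; MC(q_m) = 33 + 7·7 = 82.
Competitive q* = 10.08, so Δq = 3.08; wedge = 120.5 − 82 = 38.5.
DWL = ½ × 3.08 × 38.5 = 59.29.

59.29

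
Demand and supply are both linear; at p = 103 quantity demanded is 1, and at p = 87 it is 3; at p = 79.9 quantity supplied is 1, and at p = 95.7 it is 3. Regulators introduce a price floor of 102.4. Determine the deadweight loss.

Demand slope = (87 − 103)/(3 − 1) = −8, so p = 111 − 8q.
Supply slope = (95.7 − 79.9)/(3 − 1) = 7.9, so p = 72 + 7.9q.
Competitive equilibrium: 111 − 8q = 72 + 7.9q → q* = 2.4528, p* = 91.3774.
At the floor p = 102.4, quantity demanded = (111 − 102.4)/8 = 1.075.
Sellers' marginal cost at q' = 1.075: 72 + 7.9·1.075 = 80.4925.
Δq = 2.4528 − 1.075 = 1.3778; wedge = 102.4 − 80.4925 = 21.9075.
Welfare loss = ½ × 1.3778 × 21.9075 = 15.09.

15.09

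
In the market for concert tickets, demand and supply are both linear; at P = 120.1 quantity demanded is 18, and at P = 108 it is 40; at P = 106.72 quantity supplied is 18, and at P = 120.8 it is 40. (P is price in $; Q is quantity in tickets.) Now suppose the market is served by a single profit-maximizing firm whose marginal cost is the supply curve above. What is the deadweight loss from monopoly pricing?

$50.84

Demand slope = (108 − 120.1)/(40 − 18) = −0.55, so P = 130 − 0.55Q.
Supply slope = (120.8 − 106.72)/(40 − 18) = 0.64, so P = 95.2 + 0.64Q.
Competitive equilibrium: 130 − 0.55Q = 95.2 + 0.64Q → Q* = 29.2437, P* = 113.916.
Marginal revenue: MR = 130 − 1.1Q. Set MR = MC: 130 − 1.1Q = 95.2 + 0.64Q → Q_m = 20.
Price P_m = 130 − 0.55·20 = 119; MC(Q_m) = 95.2 + 0.64·20 = 108.
Competitive Q* = 29.2437, so ΔQ = 9.2437; wedge = 119 − 108 = 11.
Welfare loss = ½ × 9.2437 × 11 = $50.84.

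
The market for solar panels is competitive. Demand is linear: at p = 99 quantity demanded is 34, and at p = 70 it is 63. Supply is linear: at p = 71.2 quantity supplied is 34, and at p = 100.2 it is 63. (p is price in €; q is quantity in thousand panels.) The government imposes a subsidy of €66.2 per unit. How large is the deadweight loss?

Demand slope = (70 − 99)/(63 − 34) = −1, so p = 133 − q.
Supply slope = (100.2 − 71.2)/(63 − 34) = 1, so p = 37.2 + q.
Competitive equilibrium: 133 − q = 37.2 + q → q* = 47.9, p* = 85.1.
The subsidy lowers effective supply by 66.2: p = q − 29.
New quantity: 133 − q = q − 29 → q' = 81.
Overproduction Δq = 81 − 47.9 = 33.1; wedge = subsidy = 66.2.
Welfare loss = ½ × 33.1 × 66.2 = €1095.61 thousand.

€1095.61 thousand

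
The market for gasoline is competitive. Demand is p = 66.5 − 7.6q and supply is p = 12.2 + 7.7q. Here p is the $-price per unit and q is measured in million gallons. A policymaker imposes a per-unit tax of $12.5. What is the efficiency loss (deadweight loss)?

$5.11 million

Competitive equilibrium: 66.5 − 7.6q = 12.2 + 7.7q → q* = 3.549, p* = 39.5275.
With the tax, the buyer price exceeds the seller price by 12.5: (66.5 − 7.6q) − (12.2 + 7.7q) = 12.5 → q' = 2.732.
Δq = 3.549 − 2.732 = 0.817; the wedge equals the tax, 12.5.
Deadweight loss = ½ × 0.817 × 12.5 = $5.11 million.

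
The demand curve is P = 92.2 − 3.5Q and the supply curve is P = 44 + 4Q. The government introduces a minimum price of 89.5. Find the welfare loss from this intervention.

119.93

Competitive equilibrium: 92.2 − 3.5Q = 44 + 4Q → Q* = 6.4267, P* = 69.7067.
At the floor P = 89.5, quantity demanded = (92.2 − 89.5)/3.5 = 0.7714.
Sellers' marginal cost at Q' = 0.7714: 44 + 4·0.7714 = 47.0856.
ΔQ = 6.4267 − 0.7714 = 5.6553; wedge = 89.5 − 47.0856 = 42.4144.
The triangle = ½ × 5.6553 × 42.4144 = 119.93.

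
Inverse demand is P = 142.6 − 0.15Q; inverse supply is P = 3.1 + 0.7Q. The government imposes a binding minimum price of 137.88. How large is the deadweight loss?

7478.42

Competitive equilibrium: 142.6 − 0.15Q = 3.1 + 0.7Q → Q* = 164.11765, P* = 117.98235.
At the floor P = 137.88, quantity demanded = (142.6 − 137.88)/0.15 = 31.46667.
Sellers' marginal cost at Q' = 31.46667: 3.1 + 0.7·31.46667 = 25.12667.
ΔQ = 164.11765 − 31.46667 = 132.65098; wedge = 137.88 − 25.12667 = 112.75333.
The triangle = ½ × 132.65098 × 112.75333 = 7478.42.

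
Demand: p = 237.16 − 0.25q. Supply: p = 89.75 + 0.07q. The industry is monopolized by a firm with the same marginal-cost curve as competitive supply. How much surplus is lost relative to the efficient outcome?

6531.37

Competitive equilibrium: 237.16 − 0.25q = 89.75 + 0.07q → q* = 460.6563, p* = 121.9959.
Marginal revenue: MR = 237.16 − 0.5q. Set MR = MC: 237.16 − 0.5q = 89.75 + 0.07q → q_m = 258.614.
Price p_m = 237.16 − 0.25·258.614 = 172.5065; MC(q_m) = 89.75 + 0.07·258.614 = 107.853.
Competitive q* = 460.6563, so Δq = 202.0423; wedge = 172.5065 − 107.853 = 64.6535.
Welfare loss = ½ × 202.0423 × 64.6535 = 6531.37.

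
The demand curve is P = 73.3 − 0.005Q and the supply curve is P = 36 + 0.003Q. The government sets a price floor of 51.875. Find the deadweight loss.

Competitive equilibrium: 73.3 − 0.005Q = 36 + 0.003Q → Q* = 4662.5, P* = 49.9875.
At the floor P = 51.875, quantity demanded = (73.3 − 51.875)/0.005 = 4285.
Sellers' marginal cost at Q' = 4285: 36 + 0.003·4285 = 48.855.
ΔQ = 4662.5 − 4285 = 377.5; wedge = 51.875 − 48.855 = 3.02.
Welfare loss = ½ × 377.5 × 3.02 = 570.025.

570.025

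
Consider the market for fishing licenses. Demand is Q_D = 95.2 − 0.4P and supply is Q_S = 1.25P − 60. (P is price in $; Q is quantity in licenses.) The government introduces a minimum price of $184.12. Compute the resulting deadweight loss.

$2141.22

In inverse form: demand P = 238 − 2.5Q, supply P = 48 + 0.8Q.
Competitive equilibrium: 238 − 2.5Q = 48 + 0.8Q → Q* = 57.57576, P* = 94.06061.
At the floor P = 184.12, quantity demanded = (238 − 184.12)/2.5 = 21.552.
Sellers' marginal cost at Q' = 21.552: 48 + 0.8·21.552 = 65.2416.
ΔQ = 57.57576 − 21.552 = 36.02376; wedge = 184.12 − 65.2416 = 118.8784.
Welfare loss = ½ × 36.02376 × 118.8784 = $2141.22.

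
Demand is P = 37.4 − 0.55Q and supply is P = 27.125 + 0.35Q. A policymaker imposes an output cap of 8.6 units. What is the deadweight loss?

Competitive equilibrium: 37.4 − 0.55Q = 27.125 + 0.35Q → Q* = 11.4167, P* = 31.1208.
At Q = 8.6: demand price = 37.4 − 0.55·8.6 = 32.67; supply price = 27.125 + 0.35·8.6 = 30.135.
ΔQ = 11.4167 − 8.6 = 2.8167; wedge = 32.67 − 30.135 = 2.535.
Deadweight loss = ½ × 2.8167 × 2.535 = 3.57.

3.57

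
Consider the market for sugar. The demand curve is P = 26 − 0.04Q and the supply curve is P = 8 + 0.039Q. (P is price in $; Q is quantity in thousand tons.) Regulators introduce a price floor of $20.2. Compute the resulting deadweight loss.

$271.12 thousand

Competitive equilibrium: 26 − 0.04Q = 8 + 0.039Q → Q* = 227.8481, P* = 16.8861.
At the floor P = 20.2, quantity demanded = (26 − 20.2)/0.04 = 145.
Sellers' marginal cost at Q' = 145: 8 + 0.039·145 = 13.655.
ΔQ = 227.8481 − 145 = 82.8481; wedge = 20.2 − 13.655 = 6.545.
DWL = ½ × 82.8481 × 6.545 = $271.12 thousand.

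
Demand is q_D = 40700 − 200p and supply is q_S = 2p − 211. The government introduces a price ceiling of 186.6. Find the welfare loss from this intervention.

256.29

In inverse form: demand p = 203.5 − 0.005q, supply p = 105.5 + 0.5q.
Competitive equilibrium: 203.5 − 0.005q = 105.5 + 0.5q → q* = 194.0594, p* = 202.5297.
At the ceiling p = 186.6, quantity supplied = (186.6 − 105.5)/0.5 = 162.2.
Willingness to pay at q' = 162.2: 203.5 − 0.005·162.2 = 202.689.
Δq = 194.0594 − 162.2 = 31.8594; wedge = 202.689 − 186.6 = 16.089.
The triangle = ½ × 31.8594 × 16.089 = 256.29.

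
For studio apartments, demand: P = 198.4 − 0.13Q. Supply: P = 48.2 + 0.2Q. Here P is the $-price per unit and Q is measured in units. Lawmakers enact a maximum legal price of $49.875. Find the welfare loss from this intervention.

Competitive equilibrium: 198.4 − 0.13Q = 48.2 + 0.2Q → Q* = 455.15152, P* = 139.2303.
At the ceiling P = 49.875, quantity supplied = (49.875 − 48.2)/0.2 = 8.375.
Willingness to pay at Q' = 8.375: 198.4 − 0.13·8.375 = 197.31125.
ΔQ = 455.15152 − 8.375 = 446.77652; wedge = 197.31125 − 49.875 = 147.43625.
DWL = ½ × 446.77652 × 147.43625 = $32935.53.

$32935.53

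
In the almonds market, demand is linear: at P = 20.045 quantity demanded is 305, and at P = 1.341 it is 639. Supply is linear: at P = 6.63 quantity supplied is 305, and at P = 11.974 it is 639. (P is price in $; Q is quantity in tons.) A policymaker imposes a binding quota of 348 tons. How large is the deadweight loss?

Demand slope = (1.341 − 20.045)/(639 − 305) = −0.056, so P = 37.125 − 0.056Q.
Supply slope = (11.974 − 6.63)/(639 − 305) = 0.016, so P = 1.75 + 0.016Q.
Competitive equilibrium: 37.125 − 0.056Q = 1.75 + 0.016Q → Q* = 491.3194, P* = 9.6111.
At Q = 348: demand price = 37.125 − 0.056·348 = 17.637; supply price = 1.75 + 0.016·348 = 7.318.
ΔQ = 491.3194 − 348 = 143.3194; wedge = 17.637 − 7.318 = 10.319.
Welfare loss = ½ × 143.3194 × 10.319 = $739.46.

$739.46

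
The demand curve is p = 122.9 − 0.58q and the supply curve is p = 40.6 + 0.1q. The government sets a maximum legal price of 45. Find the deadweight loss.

2017.40

Competitive equilibrium: 122.9 − 0.58q = 40.6 + 0.1q → q* = 121.0294, p* = 52.7029.
At the ceiling p = 45, quantity supplied = (45 − 40.6)/0.1 = 44.
Willingness to pay at q' = 44: 122.9 − 0.58·44 = 97.38.
Δq = 121.0294 − 44 = 77.0294; wedge = 97.38 − 45 = 52.38.
Deadweight loss = ½ × 77.0294 × 52.38 = 2017.40.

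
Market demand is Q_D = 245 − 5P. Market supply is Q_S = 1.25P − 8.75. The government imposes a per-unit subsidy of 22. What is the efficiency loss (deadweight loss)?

242

In inverse form: demand P = 49 − 0.2Q, supply P = 7 + 0.8Q.
Competitive equilibrium: 49 − 0.2Q = 7 + 0.8Q → Q* = 42, P* = 40.6.
The subsidy lowers effective supply by 22: P = 0.8Q − 15.
New quantity: 49 − 0.2Q = 0.8Q − 15 → Q' = 64.
Overproduction ΔQ = 64 − 42 = 22; wedge = subsidy = 22.
Welfare loss = ½ × 22 × 22 = 242.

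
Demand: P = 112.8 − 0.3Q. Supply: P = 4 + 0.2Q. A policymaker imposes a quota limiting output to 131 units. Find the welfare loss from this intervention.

Competitive equilibrium: 112.8 − 0.3Q = 4 + 0.2Q → Q* = 217.6, P* = 47.52.
At Q = 131: demand price = 112.8 − 0.3·131 = 73.5; supply price = 4 + 0.2·131 = 30.2.
ΔQ = 217.6 − 131 = 86.6; wedge = 73.5 − 30.2 = 43.3.
The triangle = ½ × 86.6 × 43.3 = 1874.89.

1874.89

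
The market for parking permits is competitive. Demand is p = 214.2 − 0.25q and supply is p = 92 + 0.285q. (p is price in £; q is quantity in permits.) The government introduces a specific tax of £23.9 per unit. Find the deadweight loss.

Competitive equilibrium: 214.2 − 0.25q = 92 + 0.285q → q* = 228.4112, p* = 157.0972.
With the tax, the buyer price exceeds the seller price by 23.9: (214.2 − 0.25q) − (92 + 0.285q) = 23.9 → q' = 183.7383.
Δq = 228.4112 − 183.7383 = 44.6729; the wedge equals the tax, 23.9.
Deadweight loss = ½ × 44.6729 × 23.9 = £533.84.

£533.84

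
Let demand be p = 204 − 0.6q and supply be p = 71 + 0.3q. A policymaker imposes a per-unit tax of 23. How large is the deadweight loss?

293.89

Competitive equilibrium: 204 − 0.6q = 71 + 0.3q → q* = 147.7778, p* = 115.3333.
With the tax, the buyer price exceeds the seller price by 23: (204 − 0.6q) − (71 + 0.3q) = 23 → q' = 122.2222.
Δq = 147.7778 − 122.2222 = 25.5556; the wedge equals the tax, 23.
Welfare loss = ½ × 25.5556 × 23 = 293.89.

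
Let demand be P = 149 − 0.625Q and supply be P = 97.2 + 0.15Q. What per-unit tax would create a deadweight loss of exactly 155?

15.5

Competitive equilibrium: 149 − 0.625Q = 97.2 + 0.15Q → Q* = 66.8387, P* = 107.2258.
A tax t gives ΔQ = t/0.775 and wedge t, so DWL = t²/1.55.
t²/1.55 = 155 → t² = 240.25 → t = 15.5.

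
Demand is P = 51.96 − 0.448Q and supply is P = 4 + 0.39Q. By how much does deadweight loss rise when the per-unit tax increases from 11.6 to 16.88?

89.72

Competitive equilibrium: 51.96 − 0.448Q = 4 + 0.39Q → Q* = 57.2315, P* = 26.3203.
For a per-unit tax t: ΔQ = t/0.838, so DWL = ½·t·(t/0.838) = t²/1.676.
At t = 11.6: DWL = 80.286. At t = 16.88: DWL = 170.009.
Increase = 170.009 − 80.286 = 89.72.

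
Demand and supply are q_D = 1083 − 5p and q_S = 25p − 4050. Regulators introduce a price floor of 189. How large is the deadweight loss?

961.23

In inverse form: demand p = 216.6 − 0.2q, supply p = 162 + 0.04q.
Competitive equilibrium: 216.6 − 0.2q = 162 + 0.04q → q* = 227.5, p* = 171.1.
At the floor p = 189, quantity demanded = (216.6 − 189)/0.2 = 138.
Sellers' marginal cost at q' = 138: 162 + 0.04·138 = 167.52.
Δq = 227.5 − 138 = 89.5; wedge = 189 − 167.52 = 21.48.
Welfare loss = ½ × 89.5 × 21.48 = 961.23.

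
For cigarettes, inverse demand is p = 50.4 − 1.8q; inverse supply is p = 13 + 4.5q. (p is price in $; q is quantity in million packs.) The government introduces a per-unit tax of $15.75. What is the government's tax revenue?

$54.125 million

Competitive equilibrium: 50.4 − 1.8q = 13 + 4.5q → q* = 5.9365, p* = 39.7143.
With the tax, the buyer price exceeds the seller price by 15.75: (50.4 − 1.8q) − (13 + 4.5q) = 15.75 → q' = 3.4365.
Tax revenue = 15.75 × 3.4365 = $54.125 million.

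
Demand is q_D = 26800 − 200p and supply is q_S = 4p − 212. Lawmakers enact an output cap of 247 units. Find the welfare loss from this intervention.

In inverse form: demand p = 134 − 0.005q, supply p = 53 + 0.25q.
Competitive equilibrium: 134 − 0.005q = 53 + 0.25q → q* = 317.6471, p* = 132.4118.
At q = 247: demand price = 134 − 0.005·247 = 132.765; supply price = 53 + 0.25·247 = 114.75.
Δq = 317.6471 − 247 = 70.6471; wedge = 132.765 − 114.75 = 18.015.
Deadweight loss = ½ × 70.6471 × 18.015 = 636.35.

636.35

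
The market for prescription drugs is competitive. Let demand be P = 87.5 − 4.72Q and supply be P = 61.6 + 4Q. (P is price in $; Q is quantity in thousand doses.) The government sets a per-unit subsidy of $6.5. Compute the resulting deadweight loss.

$2.42 thousand

Competitive equilibrium: 87.5 − 4.72Q = 61.6 + 4Q → Q* = 2.9702, P* = 73.4807.
The subsidy lowers effective supply by 6.5: P = 55.1 + 4Q.
New quantity: 87.5 − 4.72Q = 55.1 + 4Q → Q' = 3.7156.
Overproduction ΔQ = 3.7156 − 2.9702 = 0.7454; wedge = subsidy = 6.5.
DWL = ½ × 0.7454 × 6.5 = $2.42 thousand.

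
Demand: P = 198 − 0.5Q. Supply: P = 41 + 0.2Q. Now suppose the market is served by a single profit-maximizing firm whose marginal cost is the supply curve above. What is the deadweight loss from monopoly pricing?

Competitive equilibrium: 198 − 0.5Q = 41 + 0.2Q → Q* = 224.2857, P* = 85.8571.
Marginal revenue: MR = 198 − Q. Set MR = MC: 198 − Q = 41 + 0.2Q → Q_m = 130.8333.
Price P_m = 198 − 0.5·130.8333 = 132.5834; MC(Q_m) = 41 + 0.2·130.8333 = 67.1667.
Competitive Q* = 224.2857, so ΔQ = 93.4524; wedge = 132.5834 − 67.1667 = 65.4167.
Deadweight loss = ½ × 93.4524 × 65.4167 = 3056.67.

3056.67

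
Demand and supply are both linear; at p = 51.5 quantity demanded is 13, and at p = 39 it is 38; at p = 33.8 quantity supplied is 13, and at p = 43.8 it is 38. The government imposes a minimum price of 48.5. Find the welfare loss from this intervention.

84.05

Demand slope = (39 − 51.5)/(38 − 13) = −0.5, so p = 58 − 0.5q.
Supply slope = (43.8 − 33.8)/(38 − 13) = 0.4, so p = 28.6 + 0.4q.
Competitive equilibrium: 58 − 0.5q = 28.6 + 0.4q → q* = 32.6667, p* = 41.6667.
At the floor p = 48.5, quantity demanded = (58 − 48.5)/0.5 = 19.
Sellers' marginal cost at q' = 19: 28.6 + 0.4·19 = 36.2.
Δq = 32.6667 − 19 = 13.6667; wedge = 48.5 − 36.2 = 12.3.
Deadweight loss = ½ × 13.6667 × 12.3 = 84.05.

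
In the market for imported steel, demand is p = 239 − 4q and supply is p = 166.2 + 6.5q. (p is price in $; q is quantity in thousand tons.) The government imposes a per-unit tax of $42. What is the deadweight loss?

Competitive equilibrium: 239 − 4q = 166.2 + 6.5q → q* = 6.9333, p* = 211.2667.
With the tax, the buyer price exceeds the seller price by 42: (239 − 4q) − (166.2 + 6.5q) = 42 → q' = 2.9333.
Δq = 6.9333 − 2.9333 = 4; the wedge equals the tax, 42.
Deadweight loss = ½ × 4 × 42 = $84 thousand.

$84 thousand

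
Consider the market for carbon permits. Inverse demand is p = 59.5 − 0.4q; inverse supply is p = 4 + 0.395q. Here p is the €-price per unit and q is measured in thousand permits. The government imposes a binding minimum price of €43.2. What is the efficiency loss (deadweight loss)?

€335.71 thousand

Competitive equilibrium: 59.5 − 0.4q = 4 + 0.395q → q* = 69.8113, p* = 31.5755.
At the floor p = 43.2, quantity demanded = (59.5 − 43.2)/0.4 = 40.75.
Sellers' marginal cost at q' = 40.75: 4 + 0.395·40.75 = 20.0963.
Δq = 69.8113 − 40.75 = 29.0613; wedge = 43.2 − 20.0963 = 23.1037.
The triangle = ½ × 29.0613 × 23.1037 = €335.71 thousand.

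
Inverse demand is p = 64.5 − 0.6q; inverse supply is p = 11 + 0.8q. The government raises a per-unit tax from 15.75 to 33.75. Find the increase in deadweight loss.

318.21

Competitive equilibrium: 64.5 − 0.6q = 11 + 0.8q → q* = 38.2143, p* = 41.5714.
For a per-unit tax t: Δq = t/1.4, so DWL = ½·t·(t/1.4) = t²/2.8.
At t = 15.75: DWL = 88.594. At t = 33.75: DWL = 406.808.
Increase = 406.808 − 88.594 = 318.21.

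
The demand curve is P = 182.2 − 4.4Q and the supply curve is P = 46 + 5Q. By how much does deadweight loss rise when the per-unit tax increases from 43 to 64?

119.52

Competitive equilibrium: 182.2 − 4.4Q = 46 + 5Q → Q* = 14.4894, P* = 118.4468.
For a per-unit tax t: ΔQ = t/9.4, so DWL = ½·t·(t/9.4) = t²/18.8.
At t = 43: DWL = 98.351. At t = 64: DWL = 217.872.
Increase = 217.872 − 98.351 = 119.52.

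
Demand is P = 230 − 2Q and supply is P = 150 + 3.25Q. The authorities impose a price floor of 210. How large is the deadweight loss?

Competitive equilibrium: 230 − 2Q = 150 + 3.25Q → Q* = 15.2381, P* = 199.5238.
At the floor P = 210, quantity demanded = (230 − 210)/2 = 10.
Sellers' marginal cost at Q' = 10: 150 + 3.25·10 = 182.5.
ΔQ = 15.2381 − 10 = 5.2381; wedge = 210 − 182.5 = 27.5.
The triangle = ½ × 5.2381 × 27.5 = 72.02.

72.02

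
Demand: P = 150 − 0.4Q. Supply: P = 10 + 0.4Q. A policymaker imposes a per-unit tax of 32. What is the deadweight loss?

Competitive equilibrium: 150 − 0.4Q = 10 + 0.4Q → Q* = 175, P* = 80.
With the tax, the buyer price exceeds the seller price by 32: (150 − 0.4Q) − (10 + 0.4Q) = 32 → Q' = 135.
ΔQ = 175 − 135 = 40; the wedge equals the tax, 32.
The triangle = ½ × 40 × 32 = 640.

640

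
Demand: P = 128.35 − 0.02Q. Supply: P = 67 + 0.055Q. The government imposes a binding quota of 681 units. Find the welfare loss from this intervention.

Competitive equilibrium: 128.35 − 0.02Q = 67 + 0.055Q → Q* = 818, P* = 111.99.
At Q = 681: demand price = 128.35 − 0.02·681 = 114.73; supply price = 67 + 0.055·681 = 104.455.
ΔQ = 818 − 681 = 137; wedge = 114.73 − 104.455 = 10.275.
The triangle = ½ × 137 × 10.275 = 703.84.

703.84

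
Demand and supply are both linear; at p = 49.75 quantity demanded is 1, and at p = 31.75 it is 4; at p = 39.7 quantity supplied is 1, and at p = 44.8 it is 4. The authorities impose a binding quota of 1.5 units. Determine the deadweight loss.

2.50

Demand slope = (31.75 − 49.75)/(4 − 1) = −6, so p = 55.75 − 6q.
Supply slope = (44.8 − 39.7)/(4 − 1) = 1.7, so p = 38 + 1.7q.
Competitive equilibrium: 55.75 − 6q = 38 + 1.7q → q* = 2.3052, p* = 41.9188.
At q = 1.5: demand price = 55.75 − 6·1.5 = 46.75; supply price = 38 + 1.7·1.5 = 40.55.
Δq = 2.3052 − 1.5 = 0.8052; wedge = 46.75 − 40.55 = 6.2.
Welfare loss = ½ × 0.8052 × 6.2 = 2.50.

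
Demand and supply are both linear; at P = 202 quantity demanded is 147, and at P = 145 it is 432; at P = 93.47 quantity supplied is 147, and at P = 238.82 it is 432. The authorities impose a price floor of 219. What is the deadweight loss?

20084.83

Demand slope = (145 − 202)/(432 − 147) = −0.2, so P = 231.4 − 0.2Q.
Supply slope = (238.82 − 93.47)/(432 − 147) = 0.51, so P = 18.5 + 0.51Q.
Competitive equilibrium: 231.4 − 0.2Q = 18.5 + 0.51Q → Q* = 299.8592, P* = 171.4282.
At the floor P = 219, quantity demanded = (231.4 − 219)/0.2 = 62.
Sellers' marginal cost at Q' = 62: 18.5 + 0.51·62 = 50.12.
ΔQ = 299.8592 − 62 = 237.8592; wedge = 219 − 50.12 = 168.88.
The triangle = ½ × 237.8592 × 168.88 = 20084.83.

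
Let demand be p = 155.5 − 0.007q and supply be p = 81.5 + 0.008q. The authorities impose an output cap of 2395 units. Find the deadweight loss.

48323.52

Competitive equilibrium: 155.5 − 0.007q = 81.5 + 0.008q → q* = 4933.3333, p* = 120.9667.
At q = 2395: demand price = 155.5 − 0.007·2395 = 138.735; supply price = 81.5 + 0.008·2395 = 100.66.
Δq = 4933.3333 − 2395 = 2538.3333; wedge = 138.735 − 100.66 = 38.075.
Welfare loss = ½ × 2538.3333 × 38.075 = 48323.52.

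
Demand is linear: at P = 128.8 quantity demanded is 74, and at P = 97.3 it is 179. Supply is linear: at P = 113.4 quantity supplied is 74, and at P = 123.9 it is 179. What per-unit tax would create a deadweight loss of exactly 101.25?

Demand slope = (97.3 − 128.8)/(179 − 74) = −0.3, so P = 151 − 0.3Q.
Supply slope = (123.9 − 113.4)/(179 − 74) = 0.1, so P = 106 + 0.1Q.
Competitive equilibrium: 151 − 0.3Q = 106 + 0.1Q → Q* = 112.5, P* = 117.25.
A tax t gives ΔQ = t/0.4 and wedge t, so DWL = t²/0.8.
t²/0.8 = 101.25 → t² = 81 → t = 9.

9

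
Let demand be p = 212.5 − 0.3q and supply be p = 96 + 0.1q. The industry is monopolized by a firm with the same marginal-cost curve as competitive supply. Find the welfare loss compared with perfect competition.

Competitive equilibrium: 212.5 − 0.3q = 96 + 0.1q → q* = 291.25, p* = 125.125.
Marginal revenue: MR = 212.5 − 0.6q. Set MR = MC: 212.5 − 0.6q = 96 + 0.1q → q_m = 166.42857.
Price p_m = 212.5 − 0.3·166.42857 = 162.57143; MC(q_m) = 96 + 0.1·166.42857 = 112.64286.
Competitive q* = 291.25, so Δq = 124.82143; wedge = 162.57143 − 112.64286 = 49.92857.
The triangle = ½ × 124.82143 × 49.92857 = 3116.08.

3116.08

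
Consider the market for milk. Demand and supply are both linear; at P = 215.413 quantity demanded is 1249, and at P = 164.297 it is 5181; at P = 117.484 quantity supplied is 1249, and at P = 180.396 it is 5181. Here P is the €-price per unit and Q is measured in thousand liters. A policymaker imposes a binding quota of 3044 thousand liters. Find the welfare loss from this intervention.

Demand slope = (164.297 − 215.413)/(5181 − 1249) = −0.013, so P = 231.65 − 0.013Q.
Supply slope = (180.396 − 117.484)/(5181 − 1249) = 0.016, so P = 97.5 + 0.016Q.
Competitive equilibrium: 231.65 − 0.013Q = 97.5 + 0.016Q → Q* = 4625.8621, P* = 171.5138.
At Q = 3044: demand price = 231.65 − 0.013·3044 = 192.078; supply price = 97.5 + 0.016·3044 = 146.204.
ΔQ = 4625.8621 − 3044 = 1581.8621; wedge = 192.078 − 146.204 = 45.874.
The triangle = ½ × 1581.8621 × 45.874 = €36283.17 thousand.

€36283.17 thousand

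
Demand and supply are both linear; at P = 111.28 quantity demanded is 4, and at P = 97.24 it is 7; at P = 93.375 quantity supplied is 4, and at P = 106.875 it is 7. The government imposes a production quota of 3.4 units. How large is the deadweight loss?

Demand slope = (97.24 − 111.28)/(7 − 4) = −4.68, so P = 130 − 4.68Q.
Supply slope = (106.875 − 93.375)/(7 − 4) = 4.5, so P = 75.375 + 4.5Q.
Competitive equilibrium: 130 − 4.68Q = 75.375 + 4.5Q → Q* = 5.9504, P* = 102.152.
At Q = 3.4: demand price = 130 − 4.68·3.4 = 114.088; supply price = 75.375 + 4.5·3.4 = 90.675.
ΔQ = 5.9504 − 3.4 = 2.5504; wedge = 114.088 − 90.675 = 23.413.
Welfare loss = ½ × 2.5504 × 23.413 = 29.86.

29.86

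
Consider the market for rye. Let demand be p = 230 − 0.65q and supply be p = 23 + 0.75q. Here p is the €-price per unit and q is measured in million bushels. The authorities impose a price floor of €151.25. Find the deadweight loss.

€499.15 million

Competitive equilibrium: 230 − 0.65q = 23 + 0.75q → q* = 147.8571, p* = 133.8929.
At the floor p = 151.25, quantity demanded = (230 − 151.25)/0.65 = 121.1538.
Sellers' marginal cost at q' = 121.1538: 23 + 0.75·121.1538 = 113.8654.
Δq = 147.8571 − 121.1538 = 26.7033; wedge = 151.25 − 113.8654 = 37.3846.
The triangle = ½ × 26.7033 × 37.3846 = €499.15 million.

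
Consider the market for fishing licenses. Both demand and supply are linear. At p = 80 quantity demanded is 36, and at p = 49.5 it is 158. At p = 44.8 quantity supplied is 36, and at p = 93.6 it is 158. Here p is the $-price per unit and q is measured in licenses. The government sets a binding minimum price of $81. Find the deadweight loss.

Demand slope = (49.5 − 80)/(158 − 36) = −0.25, so p = 89 − 0.25q.
Supply slope = (93.6 − 44.8)/(158 − 36) = 0.4, so p = 30.4 + 0.4q.
Competitive equilibrium: 89 − 0.25q = 30.4 + 0.4q → q* = 90.1538, p* = 66.4615.
At the floor p = 81, quantity demanded = (89 − 81)/0.25 = 32.
Sellers' marginal cost at q' = 32: 30.4 + 0.4·32 = 43.2.
Δq = 90.1538 − 32 = 58.1538; wedge = 81 − 43.2 = 37.8.
DWL = ½ × 58.1538 × 37.8 = $1099.11.

$1099.11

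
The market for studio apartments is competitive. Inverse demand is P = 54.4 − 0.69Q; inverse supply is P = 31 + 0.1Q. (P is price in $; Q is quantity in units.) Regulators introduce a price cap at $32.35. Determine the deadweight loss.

$102.65

Competitive equilibrium: 54.4 − 0.69Q = 31 + 0.1Q → Q* = 29.6203, P* = 33.962.
At the ceiling P = 32.35, quantity supplied = (32.35 − 31)/0.1 = 13.5.
Willingness to pay at Q' = 13.5: 54.4 − 0.69·13.5 = 45.085.
ΔQ = 29.6203 − 13.5 = 16.1203; wedge = 45.085 − 32.35 = 12.735.
DWL = ½ × 16.1203 × 12.735 = $102.65.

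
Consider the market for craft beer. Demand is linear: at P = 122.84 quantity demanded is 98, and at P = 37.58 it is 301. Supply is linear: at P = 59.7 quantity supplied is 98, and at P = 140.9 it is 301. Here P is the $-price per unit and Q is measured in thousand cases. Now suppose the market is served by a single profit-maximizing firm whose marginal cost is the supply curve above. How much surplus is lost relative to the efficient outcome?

Demand slope = (37.58 − 122.84)/(301 − 98) = −0.42, so P = 164 − 0.42Q.
Supply slope = (140.9 − 59.7)/(301 − 98) = 0.4, so P = 20.5 + 0.4Q.
Competitive equilibrium: 164 − 0.42Q = 20.5 + 0.4Q → Q* = 175, P* = 90.5.
Marginal revenue: MR = 164 − 0.84Q. Set MR = MC: 164 − 0.84Q = 20.5 + 0.4Q → Q_m = 115.7258.
Price P_m = 164 − 0.42·115.7258 = 115.3952; MC(Q_m) = 20.5 + 0.4·115.7258 = 66.7903.
Competitive Q* = 175, so ΔQ = 59.2742; wedge = 115.3952 − 66.7903 = 48.6049.
Welfare loss = ½ × 59.2742 × 48.6049 = $1440.51 thousand.

$1440.51 thousand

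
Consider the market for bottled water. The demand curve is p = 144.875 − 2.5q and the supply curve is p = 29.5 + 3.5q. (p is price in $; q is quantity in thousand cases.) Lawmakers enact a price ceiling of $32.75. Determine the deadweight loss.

$1004.74 thousand

Competitive equilibrium: 144.875 − 2.5q = 29.5 + 3.5q → q* = 19.22917, p* = 96.80208.
At the ceiling p = 32.75, quantity supplied = (32.75 − 29.5)/3.5 = 0.92857.
Willingness to pay at q' = 0.92857: 144.875 − 2.5·0.92857 = 142.55358.
Δq = 19.22917 − 0.92857 = 18.3006; wedge = 142.55358 − 32.75 = 109.80358.
Deadweight loss = ½ × 18.3006 × 109.80358 = $1004.74 thousand.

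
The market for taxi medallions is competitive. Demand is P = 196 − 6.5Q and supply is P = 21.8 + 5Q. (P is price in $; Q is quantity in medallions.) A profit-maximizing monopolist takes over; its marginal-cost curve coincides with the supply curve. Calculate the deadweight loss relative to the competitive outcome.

$172.05

Competitive equilibrium: 196 − 6.5Q = 21.8 + 5Q → Q* = 15.1478, P* = 97.5391.
Marginal revenue: MR = 196 − 13Q. Set MR = MC: 196 − 13Q = 21.8 + 5Q → Q_m = 9.6778.
Price P_m = 196 − 6.5·9.6778 = 133.0943; MC(Q_m) = 21.8 + 5·9.6778 = 70.189.
Competitive Q* = 15.1478, so ΔQ = 5.47; wedge = 133.0943 − 70.189 = 62.9053.
Welfare loss = ½ × 5.47 × 62.9053 = $172.05.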